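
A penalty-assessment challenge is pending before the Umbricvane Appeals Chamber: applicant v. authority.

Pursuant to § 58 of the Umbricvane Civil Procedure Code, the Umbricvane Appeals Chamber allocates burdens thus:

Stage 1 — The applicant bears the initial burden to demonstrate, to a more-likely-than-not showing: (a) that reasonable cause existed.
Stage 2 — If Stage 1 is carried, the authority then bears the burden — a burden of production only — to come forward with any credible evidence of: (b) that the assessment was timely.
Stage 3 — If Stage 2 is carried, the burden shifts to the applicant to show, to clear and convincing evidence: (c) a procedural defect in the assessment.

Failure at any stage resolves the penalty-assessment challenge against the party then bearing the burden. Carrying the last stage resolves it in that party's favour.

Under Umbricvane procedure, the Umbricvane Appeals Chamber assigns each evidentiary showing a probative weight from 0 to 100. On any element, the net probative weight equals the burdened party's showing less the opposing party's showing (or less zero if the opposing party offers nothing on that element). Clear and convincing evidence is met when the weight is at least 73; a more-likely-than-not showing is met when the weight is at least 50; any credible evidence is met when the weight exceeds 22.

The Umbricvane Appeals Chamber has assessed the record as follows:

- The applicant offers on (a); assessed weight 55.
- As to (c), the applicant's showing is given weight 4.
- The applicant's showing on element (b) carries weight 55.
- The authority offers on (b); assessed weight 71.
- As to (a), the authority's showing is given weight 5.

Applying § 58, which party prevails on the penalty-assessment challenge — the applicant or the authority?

applicant

Stage 1 — burden on applicant; standard: a more-likely-than-not showing (weight is at least 50).
    (a): 55 − 5 = 50 ≥ 50 [met]
  The applicant carries Stage 1; the authority now bears the burden.
Stage 2 — burden on authority; standard: any credible evidence (weight exceeds 22).
    (b): 71 − 55 = 16 ≤ 22 [not met]
  Stage 2 not carried; the authority fails its burden.
The applicant prevails.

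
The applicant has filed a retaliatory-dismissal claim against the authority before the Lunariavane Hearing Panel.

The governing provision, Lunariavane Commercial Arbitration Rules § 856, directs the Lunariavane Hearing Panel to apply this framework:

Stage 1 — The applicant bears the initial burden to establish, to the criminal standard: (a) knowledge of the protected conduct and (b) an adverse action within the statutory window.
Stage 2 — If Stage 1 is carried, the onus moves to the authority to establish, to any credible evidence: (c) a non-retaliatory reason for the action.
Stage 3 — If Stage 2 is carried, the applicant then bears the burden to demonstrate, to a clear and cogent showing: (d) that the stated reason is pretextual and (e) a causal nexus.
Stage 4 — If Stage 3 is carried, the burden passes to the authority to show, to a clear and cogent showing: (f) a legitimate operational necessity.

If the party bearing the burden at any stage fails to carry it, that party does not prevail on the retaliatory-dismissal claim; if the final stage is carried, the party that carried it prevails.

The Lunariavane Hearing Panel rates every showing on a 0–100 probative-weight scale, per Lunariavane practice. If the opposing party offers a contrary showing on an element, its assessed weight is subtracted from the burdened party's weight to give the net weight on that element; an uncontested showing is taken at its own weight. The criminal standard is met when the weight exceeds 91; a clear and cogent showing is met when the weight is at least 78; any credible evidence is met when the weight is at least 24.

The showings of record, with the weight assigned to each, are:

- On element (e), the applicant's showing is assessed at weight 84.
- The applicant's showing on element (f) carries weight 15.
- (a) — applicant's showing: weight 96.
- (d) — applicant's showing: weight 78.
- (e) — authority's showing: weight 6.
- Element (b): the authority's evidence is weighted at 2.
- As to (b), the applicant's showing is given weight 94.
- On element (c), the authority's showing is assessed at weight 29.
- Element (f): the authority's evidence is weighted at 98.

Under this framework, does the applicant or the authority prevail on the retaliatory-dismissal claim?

At Stage 1 the applicant must meet the criminal standard (weight exceeds 91): on (a) the weight is 96, > 91, so (a) meets the standard; on (b) the weight is 94 less the opposing 2 gives net 92, which does exceed 91, so (b) meets the standard.
  Stage 1 carried; the burden shifts to the authority.
At Stage 2 the authority must meet any credible evidence (weight is at least 24): on (c) the weight is 29, ≥ 24, so (c) meets the standard.
  Stage 2 is satisfied; the onus moves to the applicant.
At Stage 3 the applicant must meet a clear and cogent showing (weight is at least 78): on (d) the weight is 78, ≥ 78, so (d) meets the standard; on (e) the weight is 84 less the opposing 6 gives net 78, ≥ 78, so (e) meets the standard.
  The applicant carries Stage 3; the authority now bears the burden.
At Stage 4 the authority must meet a clear and cogent showing (weight is at least 78): on (f) the weight is 98 less the opposing 15 gives net 83, ≥ 78, so (f) meets the standard.
  The authority carries the last stage.
With every stage satisfied, the authority prevails.

authority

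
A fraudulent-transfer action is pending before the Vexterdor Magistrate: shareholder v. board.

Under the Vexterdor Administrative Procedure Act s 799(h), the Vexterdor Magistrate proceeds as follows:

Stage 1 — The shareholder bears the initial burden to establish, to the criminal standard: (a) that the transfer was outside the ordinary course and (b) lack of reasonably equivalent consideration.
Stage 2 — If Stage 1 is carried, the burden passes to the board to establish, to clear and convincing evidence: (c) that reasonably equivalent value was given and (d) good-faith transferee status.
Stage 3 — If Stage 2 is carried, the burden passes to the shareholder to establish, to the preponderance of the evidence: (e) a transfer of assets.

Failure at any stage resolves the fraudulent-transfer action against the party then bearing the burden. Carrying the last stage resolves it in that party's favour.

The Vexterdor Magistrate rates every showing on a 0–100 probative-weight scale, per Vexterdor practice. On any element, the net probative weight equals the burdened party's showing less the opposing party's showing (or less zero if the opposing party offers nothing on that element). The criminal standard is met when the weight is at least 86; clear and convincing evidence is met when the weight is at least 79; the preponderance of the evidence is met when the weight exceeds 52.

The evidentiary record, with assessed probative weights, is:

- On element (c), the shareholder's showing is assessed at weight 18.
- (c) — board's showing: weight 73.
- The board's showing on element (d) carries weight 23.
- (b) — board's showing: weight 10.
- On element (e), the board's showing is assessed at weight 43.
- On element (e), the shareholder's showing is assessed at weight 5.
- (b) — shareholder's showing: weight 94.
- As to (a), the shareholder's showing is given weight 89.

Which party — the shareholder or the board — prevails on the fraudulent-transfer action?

board

Stage 1 — burden on shareholder; standard: the criminal standard (weight is at least 86).
    (a): 89 ≥ 86 [met]
    (b): 94 − 10 = 84 < 86 [not met]
  Stage 1 not carried; the shareholder fails its burden.
The board prevails.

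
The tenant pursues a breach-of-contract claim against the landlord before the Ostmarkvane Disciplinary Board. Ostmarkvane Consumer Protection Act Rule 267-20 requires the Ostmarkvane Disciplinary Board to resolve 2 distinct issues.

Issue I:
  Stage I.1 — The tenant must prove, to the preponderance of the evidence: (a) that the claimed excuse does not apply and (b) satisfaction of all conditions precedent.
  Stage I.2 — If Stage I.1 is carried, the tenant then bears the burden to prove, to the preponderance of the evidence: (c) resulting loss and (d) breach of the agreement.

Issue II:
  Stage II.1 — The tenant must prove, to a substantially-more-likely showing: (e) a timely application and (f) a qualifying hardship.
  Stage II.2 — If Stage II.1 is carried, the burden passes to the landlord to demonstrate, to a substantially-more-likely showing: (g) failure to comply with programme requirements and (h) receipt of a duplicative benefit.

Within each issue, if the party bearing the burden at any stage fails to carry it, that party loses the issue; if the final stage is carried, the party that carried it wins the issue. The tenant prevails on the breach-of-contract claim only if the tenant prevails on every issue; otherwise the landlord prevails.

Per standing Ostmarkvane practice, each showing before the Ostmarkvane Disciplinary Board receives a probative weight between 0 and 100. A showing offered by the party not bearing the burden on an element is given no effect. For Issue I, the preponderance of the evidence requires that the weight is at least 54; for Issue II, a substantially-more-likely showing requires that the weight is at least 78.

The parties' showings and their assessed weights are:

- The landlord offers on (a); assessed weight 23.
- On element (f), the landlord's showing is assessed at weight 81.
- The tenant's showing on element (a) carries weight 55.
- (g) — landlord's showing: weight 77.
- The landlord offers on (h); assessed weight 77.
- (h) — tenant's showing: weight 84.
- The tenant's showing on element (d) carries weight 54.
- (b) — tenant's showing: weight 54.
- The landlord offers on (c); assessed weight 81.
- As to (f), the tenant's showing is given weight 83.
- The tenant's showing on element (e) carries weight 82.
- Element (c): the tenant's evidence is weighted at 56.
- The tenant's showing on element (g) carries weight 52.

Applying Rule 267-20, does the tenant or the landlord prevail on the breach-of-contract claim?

— Issue I —
At Stage I.1 the tenant must meet the preponderance of the evidence (weight is at least 54): on (a) the weight is 55 (the landlord's 23 is given no effect), which does reach 54, so (a) meets the standard; on (b) the weight is 54, ≥ 54, so (b) meets the standard.
  Stage I.1 is satisfied; the tenant continues to bear the burden.
At Stage I.2 the tenant must meet the preponderance of the evidence (weight is at least 54): on (c) the weight is 56 (the landlord's 81 is given no effect), which does reach 54, so (c) meets the standard; on (d) the weight is 54, which does reach 54, so (d) meets the standard.
  Stage I.2 carried; the final stage is satisfied.
With every stage satisfied, the tenant prevails on this issue.
— Issue II —
Stage II.1 (tenant, a substantially-more-likely showing, weight is at least 78): (e) 82 ≥ 78 — meets; (f) 83 (landlord's 81 disregarded) ≥ 78 — meets.
  All elements met. The burden passes to the landlord.
Stage II.2 (landlord, a substantially-more-likely showing, weight is at least 78): (g) 77 (tenant's 52 disregarded) < 78 — fails; (h) 77 (tenant's 84 disregarded) < 78 — fails.
  Not every element is met, so the landlord fails to carry Stage II.2.
So the tenant prevails on this issue.
Per-issue: Issue I → tenant; Issue II → tenant. The tenant must prevail on every issue; overall, the tenant prevails.

tenant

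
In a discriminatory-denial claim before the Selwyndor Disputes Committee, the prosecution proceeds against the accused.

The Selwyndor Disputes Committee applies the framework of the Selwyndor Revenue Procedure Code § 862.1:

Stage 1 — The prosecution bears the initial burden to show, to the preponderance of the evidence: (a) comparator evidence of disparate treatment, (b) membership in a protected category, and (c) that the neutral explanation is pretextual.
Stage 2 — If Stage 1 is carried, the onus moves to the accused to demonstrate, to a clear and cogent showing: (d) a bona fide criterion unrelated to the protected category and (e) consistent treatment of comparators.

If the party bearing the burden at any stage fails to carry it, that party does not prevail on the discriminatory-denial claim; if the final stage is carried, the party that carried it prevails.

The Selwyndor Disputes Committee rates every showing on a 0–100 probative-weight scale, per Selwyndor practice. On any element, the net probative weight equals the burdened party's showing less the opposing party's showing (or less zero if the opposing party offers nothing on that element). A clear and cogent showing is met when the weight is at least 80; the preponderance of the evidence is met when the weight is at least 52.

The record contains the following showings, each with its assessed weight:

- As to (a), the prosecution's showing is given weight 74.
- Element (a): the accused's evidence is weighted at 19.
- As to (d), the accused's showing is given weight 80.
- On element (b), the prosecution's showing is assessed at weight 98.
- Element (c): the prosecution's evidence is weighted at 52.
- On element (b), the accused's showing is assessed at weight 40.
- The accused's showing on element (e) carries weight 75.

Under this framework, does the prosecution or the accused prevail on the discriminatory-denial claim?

Stage 1 (prosecution, the preponderance of the evidence, weight is at least 52): (a) net 74−19=55 ≥ 52 — meets; (b) net 98−40=58 ≥ 52 — meets; (c) 52 ≥ 52 — meets.
  All elements met. The burden passes to the accused.
Stage 2 (accused, a clear and cogent showing, weight is at least 80): (d) 80 ≥ 80 — meets; (e) 75 < 80 — fails.
  Stage 2 not carried; the accused fails its burden.
The analysis ends at Stage 2; the prosecution prevails.

prosecution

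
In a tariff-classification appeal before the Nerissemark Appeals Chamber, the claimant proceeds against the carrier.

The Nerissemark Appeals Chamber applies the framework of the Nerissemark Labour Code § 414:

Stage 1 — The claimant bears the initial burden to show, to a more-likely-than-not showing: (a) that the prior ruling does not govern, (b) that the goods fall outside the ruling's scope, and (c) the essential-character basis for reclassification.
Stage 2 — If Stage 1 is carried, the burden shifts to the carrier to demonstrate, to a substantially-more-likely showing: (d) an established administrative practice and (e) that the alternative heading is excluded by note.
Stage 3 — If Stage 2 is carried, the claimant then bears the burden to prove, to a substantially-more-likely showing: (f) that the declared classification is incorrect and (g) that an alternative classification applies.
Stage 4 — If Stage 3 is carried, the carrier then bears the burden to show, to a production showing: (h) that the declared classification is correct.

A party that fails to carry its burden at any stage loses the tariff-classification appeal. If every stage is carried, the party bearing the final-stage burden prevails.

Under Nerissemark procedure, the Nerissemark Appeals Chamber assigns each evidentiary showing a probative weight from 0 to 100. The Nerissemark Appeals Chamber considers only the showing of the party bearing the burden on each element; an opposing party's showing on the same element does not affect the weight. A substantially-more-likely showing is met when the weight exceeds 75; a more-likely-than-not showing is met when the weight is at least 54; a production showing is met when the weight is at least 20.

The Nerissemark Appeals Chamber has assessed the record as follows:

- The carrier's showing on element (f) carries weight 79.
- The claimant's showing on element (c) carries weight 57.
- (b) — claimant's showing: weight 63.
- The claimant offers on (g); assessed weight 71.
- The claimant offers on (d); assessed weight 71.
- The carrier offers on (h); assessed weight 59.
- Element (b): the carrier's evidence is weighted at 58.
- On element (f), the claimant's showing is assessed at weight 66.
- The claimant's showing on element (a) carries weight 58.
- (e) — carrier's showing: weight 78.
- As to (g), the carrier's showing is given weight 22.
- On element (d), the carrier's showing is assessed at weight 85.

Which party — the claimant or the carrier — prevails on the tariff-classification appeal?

At Stage 1 the claimant must meet a more-likely-than-not showing (weight is at least 54): on (a) the weight is 58, which does reach 54, so (a) meets the standard; on (b) the weight is 63 (the carrier's 58 is given no effect), which does reach 54, so (b) meets the standard; on (c) the weight is 57, which does reach 54, so (c) meets the standard.
  Stage 1 carried; the burden shifts to the carrier.
At Stage 2 the carrier must meet a substantially-more-likely showing (weight exceeds 75): on (d) the weight is 85 (the claimant's 71 is given no effect), which does exceed 75, so (d) meets the standard; on (e) the weight is 78, which does exceed 75, so (e) meets the standard.
  Stage 2 is satisfied; the onus moves to the claimant.
At Stage 3 the claimant must meet a substantially-more-likely showing (weight exceeds 75): on (f) the weight is 66 (the carrier's 79 is given no effect), ≤ 75, so (f) does not meet the standard; on (g) the weight is 71 (the carrier's 22 is given no effect), which does not exceed 75, so (g) does not meet the standard.
  Stage 3 not carried; the claimant fails its burden.
The analysis ends at Stage 3; the carrier prevails.

carrier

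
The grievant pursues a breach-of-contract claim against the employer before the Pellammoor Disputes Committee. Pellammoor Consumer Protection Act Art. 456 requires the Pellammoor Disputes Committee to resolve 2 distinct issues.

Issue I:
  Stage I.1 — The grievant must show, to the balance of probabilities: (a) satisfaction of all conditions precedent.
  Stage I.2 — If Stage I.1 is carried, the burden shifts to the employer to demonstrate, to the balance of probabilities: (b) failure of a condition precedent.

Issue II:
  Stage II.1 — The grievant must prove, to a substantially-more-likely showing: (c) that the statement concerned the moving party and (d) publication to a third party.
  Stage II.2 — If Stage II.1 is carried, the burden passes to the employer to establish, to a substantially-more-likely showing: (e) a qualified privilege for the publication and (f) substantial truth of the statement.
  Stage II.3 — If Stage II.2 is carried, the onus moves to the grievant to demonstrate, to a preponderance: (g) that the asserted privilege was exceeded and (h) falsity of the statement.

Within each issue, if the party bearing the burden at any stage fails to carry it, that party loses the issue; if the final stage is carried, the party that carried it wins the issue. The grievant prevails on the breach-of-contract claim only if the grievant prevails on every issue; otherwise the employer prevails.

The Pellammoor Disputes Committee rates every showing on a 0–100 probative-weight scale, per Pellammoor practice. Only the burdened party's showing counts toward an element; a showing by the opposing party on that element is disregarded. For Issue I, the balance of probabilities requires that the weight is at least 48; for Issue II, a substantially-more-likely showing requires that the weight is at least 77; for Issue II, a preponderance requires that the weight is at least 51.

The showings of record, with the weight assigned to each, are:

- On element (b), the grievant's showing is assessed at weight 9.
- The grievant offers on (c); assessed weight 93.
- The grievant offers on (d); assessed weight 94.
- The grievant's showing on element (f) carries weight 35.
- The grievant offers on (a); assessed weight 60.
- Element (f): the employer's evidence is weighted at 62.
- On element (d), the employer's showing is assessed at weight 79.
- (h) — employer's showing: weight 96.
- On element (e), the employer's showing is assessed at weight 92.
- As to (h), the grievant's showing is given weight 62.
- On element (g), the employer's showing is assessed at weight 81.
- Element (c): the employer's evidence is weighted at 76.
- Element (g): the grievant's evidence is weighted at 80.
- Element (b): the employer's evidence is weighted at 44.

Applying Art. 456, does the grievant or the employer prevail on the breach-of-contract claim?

— Issue I —
At Stage I.1 the grievant must meet the balance of probabilities (weight is at least 48): on (a) the weight is 60, which does reach 48, so (a) meets the standard.
  Stage I.1 is satisfied; the onus moves to the employer.
At Stage I.2 the employer must meet the balance of probabilities (weight is at least 48): on (b) the weight is 44 (the grievant's 9 is given no effect), < 48, so (b) does not meet the standard.
  Stage I.2 not carried; the employer fails its burden.
So the grievant prevails on this issue.
— Issue II —
At Stage II.1 the grievant must meet a substantially-more-likely showing (weight is at least 77): on (c) the weight is 93 (the employer's 76 is given no effect), which does reach 77, so (c) meets the standard; on (d) the weight is 94 (the employer's 79 is given no effect), which does reach 77, so (d) meets the standard.
  The grievant carries Stage II.1; the employer now bears the burden.
At Stage II.2 the employer must meet a substantially-more-likely showing (weight is at least 77): on (e) the weight is 92, ≥ 77, so (e) meets the standard; on (f) the weight is 62 (the grievant's 35 is given no effect), < 77, so (f) does not meet the standard.
  Not every element is met, so the employer fails to carry Stage II.2.
The analysis ends at Stage II.2; the grievant prevails on this issue.
Per-issue: Issue I → grievant; Issue II → grievant. The grievant must prevail on every issue; overall, the grievant prevails.

grievant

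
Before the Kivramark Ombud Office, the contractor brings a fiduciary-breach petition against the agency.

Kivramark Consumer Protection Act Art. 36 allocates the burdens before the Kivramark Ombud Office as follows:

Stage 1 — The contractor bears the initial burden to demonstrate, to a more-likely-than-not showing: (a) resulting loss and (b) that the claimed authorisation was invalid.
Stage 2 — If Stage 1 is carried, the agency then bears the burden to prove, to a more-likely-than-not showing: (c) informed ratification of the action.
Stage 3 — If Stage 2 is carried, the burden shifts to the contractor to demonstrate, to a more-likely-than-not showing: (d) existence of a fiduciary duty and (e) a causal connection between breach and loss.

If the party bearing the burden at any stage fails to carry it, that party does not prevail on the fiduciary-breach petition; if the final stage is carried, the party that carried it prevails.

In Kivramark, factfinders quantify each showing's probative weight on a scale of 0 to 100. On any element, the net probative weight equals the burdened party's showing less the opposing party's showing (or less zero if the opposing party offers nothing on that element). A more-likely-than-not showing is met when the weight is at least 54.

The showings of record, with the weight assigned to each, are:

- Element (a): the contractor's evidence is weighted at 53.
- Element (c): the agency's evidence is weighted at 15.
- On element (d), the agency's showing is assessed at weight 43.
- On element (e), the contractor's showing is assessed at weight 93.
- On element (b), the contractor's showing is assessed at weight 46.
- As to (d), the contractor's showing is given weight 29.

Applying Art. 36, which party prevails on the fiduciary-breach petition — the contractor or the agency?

agency

Stage 1 (contractor, a more-likely-than-not showing, weight is at least 54): (a) 53 < 54 — fails; (b) 46 < 54 — fails.
  Not every element is met, so the contractor fails to carry Stage 1.
So the agency prevails.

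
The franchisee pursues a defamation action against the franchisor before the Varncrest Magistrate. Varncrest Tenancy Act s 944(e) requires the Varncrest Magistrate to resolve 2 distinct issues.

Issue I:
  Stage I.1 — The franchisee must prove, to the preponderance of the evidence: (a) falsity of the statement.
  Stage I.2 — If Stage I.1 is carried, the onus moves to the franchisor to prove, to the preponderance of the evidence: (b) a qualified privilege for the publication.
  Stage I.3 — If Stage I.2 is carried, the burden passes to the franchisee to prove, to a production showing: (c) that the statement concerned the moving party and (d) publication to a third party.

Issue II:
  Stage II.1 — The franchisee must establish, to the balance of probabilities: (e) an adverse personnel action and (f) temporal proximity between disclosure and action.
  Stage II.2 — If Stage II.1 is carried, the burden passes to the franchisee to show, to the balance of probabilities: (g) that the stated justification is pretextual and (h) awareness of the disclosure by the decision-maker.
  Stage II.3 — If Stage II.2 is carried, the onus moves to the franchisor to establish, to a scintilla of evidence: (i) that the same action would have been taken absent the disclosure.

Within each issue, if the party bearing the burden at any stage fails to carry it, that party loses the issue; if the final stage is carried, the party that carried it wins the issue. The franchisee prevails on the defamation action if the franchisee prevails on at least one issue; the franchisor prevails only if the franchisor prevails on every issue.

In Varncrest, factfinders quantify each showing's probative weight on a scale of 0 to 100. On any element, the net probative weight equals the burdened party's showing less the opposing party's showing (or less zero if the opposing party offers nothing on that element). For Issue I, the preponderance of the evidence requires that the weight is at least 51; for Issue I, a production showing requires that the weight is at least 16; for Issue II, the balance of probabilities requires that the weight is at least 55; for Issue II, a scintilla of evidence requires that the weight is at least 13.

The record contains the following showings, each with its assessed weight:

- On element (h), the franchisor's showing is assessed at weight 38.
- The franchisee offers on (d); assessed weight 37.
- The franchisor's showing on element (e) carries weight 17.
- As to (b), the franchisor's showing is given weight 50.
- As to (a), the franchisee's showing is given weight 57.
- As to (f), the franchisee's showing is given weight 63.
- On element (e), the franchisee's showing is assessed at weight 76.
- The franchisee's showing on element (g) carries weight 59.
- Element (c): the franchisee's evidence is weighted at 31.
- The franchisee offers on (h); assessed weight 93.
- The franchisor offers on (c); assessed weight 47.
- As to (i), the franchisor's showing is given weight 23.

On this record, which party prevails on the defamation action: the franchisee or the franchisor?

— Issue I —
Stage I.1 (franchisee, the preponderance of the evidence, weight is at least 51): (a) 57 ≥ 51 — meets.
  Stage I.1 carried; the burden shifts to the franchisor.
Stage I.2 (franchisor, the preponderance of the evidence, weight is at least 51): (b) 50 < 51 — fails.
  Not every element is met, so the franchisor fails to carry Stage I.2.
So the franchisee prevails on this issue.
— Issue II —
At Stage II.1 the franchisee must meet the balance of probabilities (weight is at least 55): on (e) the weight is 76 less the opposing 17 gives net 59, ≥ 55, so (e) meets the standard; on (f) the weight is 63, which does reach 55, so (f) meets the standard.
  All elements met. The franchisee retains the burden for Stage II.2.
At Stage II.2 the franchisee must meet the balance of probabilities (weight is at least 55): on (g) the weight is 59, which does reach 55, so (g) meets the standard; on (h) the weight is 93 less the opposing 38 gives net 55, ≥ 55, so (h) meets the standard.
  All elements met. The burden passes to the franchisor.
At Stage II.3 the franchisor must meet a scintilla of evidence (weight is at least 13): on (i) the weight is 23, ≥ 13, so (i) meets the standard.
  The franchisor carries the last stage.
Every stage carried; the franchisor prevails on this issue.
Per-issue: Issue I → franchisee; Issue II → franchisor. The franchisee must prevail on at least one issue; overall, the franchisee prevails.

franchisee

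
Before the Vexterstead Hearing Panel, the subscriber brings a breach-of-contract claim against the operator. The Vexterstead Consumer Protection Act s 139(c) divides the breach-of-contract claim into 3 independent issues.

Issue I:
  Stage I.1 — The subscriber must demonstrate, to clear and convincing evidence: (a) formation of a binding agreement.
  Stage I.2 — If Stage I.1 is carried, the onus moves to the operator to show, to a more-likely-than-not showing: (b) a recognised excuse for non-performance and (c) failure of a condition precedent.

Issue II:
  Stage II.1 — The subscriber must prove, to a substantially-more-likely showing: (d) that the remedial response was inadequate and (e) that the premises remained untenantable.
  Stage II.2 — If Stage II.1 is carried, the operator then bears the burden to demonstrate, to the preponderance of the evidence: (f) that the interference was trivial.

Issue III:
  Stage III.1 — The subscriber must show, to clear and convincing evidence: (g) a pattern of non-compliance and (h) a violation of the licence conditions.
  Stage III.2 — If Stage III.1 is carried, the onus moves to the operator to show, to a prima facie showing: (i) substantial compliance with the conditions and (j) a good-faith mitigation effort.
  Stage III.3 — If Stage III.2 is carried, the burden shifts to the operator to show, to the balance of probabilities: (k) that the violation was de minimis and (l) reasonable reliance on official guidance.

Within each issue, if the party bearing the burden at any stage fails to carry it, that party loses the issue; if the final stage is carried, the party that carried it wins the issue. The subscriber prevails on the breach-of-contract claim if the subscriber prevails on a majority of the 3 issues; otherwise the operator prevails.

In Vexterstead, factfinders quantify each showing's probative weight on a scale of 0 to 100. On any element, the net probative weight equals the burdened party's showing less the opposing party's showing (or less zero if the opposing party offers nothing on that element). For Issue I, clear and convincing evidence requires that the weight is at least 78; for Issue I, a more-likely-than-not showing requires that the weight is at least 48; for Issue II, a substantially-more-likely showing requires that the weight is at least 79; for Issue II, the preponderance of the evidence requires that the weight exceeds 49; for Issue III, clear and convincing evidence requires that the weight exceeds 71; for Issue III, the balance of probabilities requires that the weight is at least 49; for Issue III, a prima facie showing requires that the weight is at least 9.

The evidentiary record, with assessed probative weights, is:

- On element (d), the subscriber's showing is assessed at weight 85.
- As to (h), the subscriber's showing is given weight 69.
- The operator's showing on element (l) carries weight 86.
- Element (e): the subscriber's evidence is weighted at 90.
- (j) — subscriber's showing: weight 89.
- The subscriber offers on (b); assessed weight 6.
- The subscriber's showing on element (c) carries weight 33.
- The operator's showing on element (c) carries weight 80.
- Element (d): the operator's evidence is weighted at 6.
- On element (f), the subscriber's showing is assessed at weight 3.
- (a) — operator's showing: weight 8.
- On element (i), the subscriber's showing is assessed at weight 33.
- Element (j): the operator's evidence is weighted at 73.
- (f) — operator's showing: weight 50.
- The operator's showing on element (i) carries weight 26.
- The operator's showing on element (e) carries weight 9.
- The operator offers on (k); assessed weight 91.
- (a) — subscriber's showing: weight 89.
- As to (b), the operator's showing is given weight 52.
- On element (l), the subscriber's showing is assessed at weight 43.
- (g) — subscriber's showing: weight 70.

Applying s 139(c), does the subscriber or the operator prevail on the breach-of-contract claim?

subscriber

— Issue I —
At Stage I.1 the subscriber must meet clear and convincing evidence (weight is at least 78): on (a) the weight is 89 less the opposing 8 gives net 81, ≥ 78, so (a) meets the standard.
  Stage I.1 carried; the burden shifts to the operator.
At Stage I.2 the operator must meet a more-likely-than-not showing (weight is at least 48): on (b) the weight is 52 less the opposing 6 gives net 46, < 48, so (b) does not meet the standard; on (c) the weight is 80 less the opposing 33 gives net 47, which does not reach 48, so (c) does not meet the standard.
  Stage I.2 not carried; the operator fails its burden.
The analysis ends at Stage I.2; the subscriber prevails on this issue.
— Issue II —
Stage II.1 — burden on subscriber; standard: a substantially-more-likely showing (weight is at least 79).
    (d): 85 − 6 = 79 ≥ 79 [met]
    (e): 90 − 9 = 81 ≥ 79 [met]
  The subscriber carries Stage II.1; the operator now bears the burden.
Stage II.2 — burden on operator; standard: the preponderance of the evidence (weight exceeds 49).
    (f): 50 − 3 = 47 ≤ 49 [not met]
  The operator does not carry Stage II.2.
The analysis ends at Stage II.2; the subscriber prevails on this issue.
— Issue III —
At Stage III.1 the subscriber must meet clear and convincing evidence (weight exceeds 71): on (g) the weight is 70, ≤ 71, so (g) does not meet the standard; on (h) the weight is 69, ≤ 71, so (h) does not meet the standard.
  Not every element is met, so the subscriber fails to carry Stage III.1.
The operator prevails on this issue.
Per-issue: Issue I → subscriber; Issue II → subscriber; Issue III → operator. The subscriber must prevail on a majority of issues; overall, the subscriber prevails.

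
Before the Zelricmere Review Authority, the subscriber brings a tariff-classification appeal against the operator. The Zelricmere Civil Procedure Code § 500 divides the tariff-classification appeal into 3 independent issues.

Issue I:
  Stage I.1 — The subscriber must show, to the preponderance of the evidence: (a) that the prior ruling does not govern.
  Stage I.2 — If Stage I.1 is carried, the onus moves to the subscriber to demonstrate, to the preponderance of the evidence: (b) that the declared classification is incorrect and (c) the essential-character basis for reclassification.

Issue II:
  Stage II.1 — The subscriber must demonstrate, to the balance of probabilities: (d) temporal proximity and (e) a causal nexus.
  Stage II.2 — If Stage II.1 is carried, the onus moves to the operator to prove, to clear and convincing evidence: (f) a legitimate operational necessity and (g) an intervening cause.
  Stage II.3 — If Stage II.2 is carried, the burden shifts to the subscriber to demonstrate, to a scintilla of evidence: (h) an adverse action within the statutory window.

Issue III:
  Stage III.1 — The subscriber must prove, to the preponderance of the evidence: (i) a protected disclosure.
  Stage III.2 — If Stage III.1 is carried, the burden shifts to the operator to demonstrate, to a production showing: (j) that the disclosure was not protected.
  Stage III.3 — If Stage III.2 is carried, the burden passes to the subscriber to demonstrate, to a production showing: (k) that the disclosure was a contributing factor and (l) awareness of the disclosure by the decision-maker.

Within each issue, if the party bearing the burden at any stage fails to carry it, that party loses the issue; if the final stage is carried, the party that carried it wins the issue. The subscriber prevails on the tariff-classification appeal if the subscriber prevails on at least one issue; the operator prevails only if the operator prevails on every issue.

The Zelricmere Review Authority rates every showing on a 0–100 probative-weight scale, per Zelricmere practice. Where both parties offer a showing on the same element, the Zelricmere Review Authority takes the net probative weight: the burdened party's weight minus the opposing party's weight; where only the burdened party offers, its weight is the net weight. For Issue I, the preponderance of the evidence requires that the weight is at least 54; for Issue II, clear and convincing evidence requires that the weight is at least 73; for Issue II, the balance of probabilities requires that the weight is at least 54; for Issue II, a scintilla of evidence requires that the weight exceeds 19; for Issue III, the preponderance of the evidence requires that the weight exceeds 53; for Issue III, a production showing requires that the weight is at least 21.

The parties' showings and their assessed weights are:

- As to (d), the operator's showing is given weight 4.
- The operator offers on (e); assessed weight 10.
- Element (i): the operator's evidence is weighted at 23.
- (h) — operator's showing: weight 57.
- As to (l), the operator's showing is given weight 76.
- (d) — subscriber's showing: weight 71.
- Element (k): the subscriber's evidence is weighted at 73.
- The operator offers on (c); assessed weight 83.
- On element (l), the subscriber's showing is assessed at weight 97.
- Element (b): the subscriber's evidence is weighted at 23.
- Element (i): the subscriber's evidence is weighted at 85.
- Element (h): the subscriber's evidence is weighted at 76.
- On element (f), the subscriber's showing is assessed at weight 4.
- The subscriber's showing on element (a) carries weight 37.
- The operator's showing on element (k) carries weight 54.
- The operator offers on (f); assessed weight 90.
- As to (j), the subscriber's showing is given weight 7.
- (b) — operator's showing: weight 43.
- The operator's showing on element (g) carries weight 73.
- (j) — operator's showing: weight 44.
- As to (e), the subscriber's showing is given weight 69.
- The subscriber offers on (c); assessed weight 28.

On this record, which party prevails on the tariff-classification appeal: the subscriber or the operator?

operator

— Issue I —
At Stage I.1 the subscriber must meet the preponderance of the evidence (weight is at least 54): on (a) the weight is 37, < 54, so (a) does not meet the standard.
  The subscriber does not carry Stage I.1.
The analysis ends at Stage I.1; the operator prevails on this issue.
— Issue II —
Stage II.1 — burden on subscriber; standard: the balance of probabilities (weight is at least 54).
    (d): 71 − 4 = 67 ≥ 54 [met]
    (e): 69 − 10 = 59 ≥ 54 [met]
  Stage II.1 is satisfied; the onus moves to the operator.
Stage II.2 — burden on operator; standard: clear and convincing evidence (weight is at least 73).
    (f): 90 − 4 = 86 ≥ 73 [met]
    (g): 73 ≥ 73 [met]
  Stage II.2 is satisfied; the onus moves to the subscriber.
Stage II.3 — burden on subscriber; standard: a scintilla of evidence (weight exceeds 19).
    (h): 76 − 57 = 19 ≤ 19 [not met]
  The subscriber does not carry Stage II.3.
The analysis ends at Stage II.3; the operator prevails on this issue.
— Issue III —
At Stage III.1 the subscriber must meet the preponderance of the evidence (weight exceeds 53): on (i) the weight is 85 less the opposing 23 gives net 62, which does exceed 53, so (i) meets the standard.
  Stage III.1 is satisfied; the onus moves to the operator.
At Stage III.2 the operator must meet a production showing (weight is at least 21): on (j) the weight is 44 less the opposing 7 gives net 37, which does reach 21, so (j) meets the standard.
  The operator carries Stage III.2; the subscriber now bears the burden.
At Stage III.3 the subscriber must meet a production showing (weight is at least 21): on (k) the weight is 73 less the opposing 54 gives net 19, < 21, so (k) does not meet the standard; on (l) the weight is 97 less the opposing 76 gives net 21, which does reach 21, so (l) meets the standard.
  Stage III.3 not carried; the subscriber fails its burden.
The operator prevails on this issue.
Per-issue: Issue I → operator; Issue II → operator; Issue III → operator. The subscriber must prevail on at least one issue; overall, the operator prevails.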